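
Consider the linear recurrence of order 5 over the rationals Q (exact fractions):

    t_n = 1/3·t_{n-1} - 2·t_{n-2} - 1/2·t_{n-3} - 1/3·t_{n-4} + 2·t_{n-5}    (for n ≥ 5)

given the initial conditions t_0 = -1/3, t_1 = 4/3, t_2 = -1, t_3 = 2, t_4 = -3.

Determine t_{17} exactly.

t_5 = 1/3·-3 + -2·2 + -1/2·-1 + -1/3·4/3 + 2·-1/3 = -101/18
t_6 = 1/3·-101/18 + -2·-3 + -1/2·2 + -1/3·-1 + 2·4/3 = 331/54
t_7 = 1/3·331/54 + -2·-101/18 + -1/2·-3 + -1/3·2 + 2·-1 = 980/81
t_8 = 1/3·980/81 + -2·331/54 + -1/2·-101/18 + -1/3·-3 + 2·2 = -409/972
t_9 = 1/3·-409/972 + -2·980/81 + -1/2·331/54 + -1/3·-101/18 + 2·-3 = -22987/729
t_10 = 1/3·-22987/729 + -2·-409/972 + -1/2·980/81 + -1/3·331/54 + 2·-101/18 = -63388/2187
t_11 = 1/3·-63388/2187 + -2·-22987/729 + -1/2·-409/972 + -1/3·980/81 + 2·331/54 = 3245851/52488
t_12 = 1/3·3245851/52488 + -2·-63388/2187 + -1/2·-22987/729 + -1/3·-409/972 + 2·980/81 = 18688645/157464
t_13 = 1/3·18688645/157464 + -2·3245851/52488 + -1/2·-63388/2187 + -1/3·-22987/729 + 2·-409/972 = -28323125/472392
t_14 = 1/3·-28323125/472392 + -2·18688645/157464 + -1/2·3245851/52488 + -1/3·-63388/2187 + 2·-22987/729 = -968438743/2834352
t_15 = 1/3·-968438743/2834352 + -2·-28323125/472392 + -1/2·18688645/157464 + -1/3·3245851/52488 + 2·-63388/2187 = -280395175/2125764
t_16 = 1/3·-280395175/2125764 + -2·-968438743/2834352 + -1/2·-28323125/472392 + -1/3·18688645/157464 + 2·3245851/52488 = 19220821391/25509168
t_17 = 1/3·19220821391/25509168 + -2·-280395175/2125764 + -1/2·-968438743/2834352 + -1/3·-28323125/472392 + 2·18688645/157464 = 144356017423/153055008

144356017423/153055008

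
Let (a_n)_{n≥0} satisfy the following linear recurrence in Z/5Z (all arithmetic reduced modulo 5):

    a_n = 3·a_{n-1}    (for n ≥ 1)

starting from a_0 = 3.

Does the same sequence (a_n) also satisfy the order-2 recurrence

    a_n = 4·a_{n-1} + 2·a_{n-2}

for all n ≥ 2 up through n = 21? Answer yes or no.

yes

Terms a_0..a_21: 3, 4, 2, 1, 3, 4, 2, 1, 3, 4, 2, 1, 3, 4, 2, 1, 3, 4, 2, 1, 3, 4
n=2: candidate gives 2, actual a_2 = 2 ✓
n=3: candidate gives 1, actual a_3 = 1 ✓
n=4: candidate gives 3, actual a_4 = 3 ✓
n=5: candidate gives 4, actual a_5 = 4 ✓
n=6: candidate gives 2, actual a_6 = 2 ✓
n=7: candidate gives 1, actual a_7 = 1 ✓
n=8: candidate gives 3, actual a_8 = 3 ✓
n=9: candidate gives 4, actual a_9 = 4 ✓
n=10: candidate gives 2, actual a_10 = 2 ✓
n=11: candidate gives 1, actual a_11 = 1 ✓
n=12: candidate gives 3, actual a_12 = 3 ✓
n=13: candidate gives 4, actual a_13 = 4 ✓
n=14: candidate gives 2, actual a_14 = 2 ✓
n=15: candidate gives 1, actual a_15 = 1 ✓
n=16: candidate gives 3, actual a_16 = 3 ✓
n=17: candidate gives 4, actual a_17 = 4 ✓
n=18: candidate gives 2, actual a_18 = 2 ✓
n=19: candidate gives 1, actual a_19 = 1 ✓
n=20: candidate gives 3, actual a_20 = 3 ✓
n=21: candidate gives 4, actual a_21 = 4 ✓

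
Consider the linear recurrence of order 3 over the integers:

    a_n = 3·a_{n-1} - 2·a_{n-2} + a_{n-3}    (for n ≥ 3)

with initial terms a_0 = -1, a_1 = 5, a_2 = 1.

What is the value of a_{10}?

-3034

a_3 = 3·1 + -2·5 + 1·-1 = -8
a_4 = 3·-8 + -2·1 + 1·5 = -21
a_5 = 3·-21 + -2·-8 + 1·1 = -46
a_6 = 3·-46 + -2·-21 + 1·-8 = -104
a_7 = 3·-104 + -2·-46 + 1·-21 = -241
a_8 = 3·-241 + -2·-104 + 1·-46 = -561
a_9 = 3·-561 + -2·-241 + 1·-104 = -1305
a_10 = 3·-1305 + -2·-561 + 1·-241 = -3034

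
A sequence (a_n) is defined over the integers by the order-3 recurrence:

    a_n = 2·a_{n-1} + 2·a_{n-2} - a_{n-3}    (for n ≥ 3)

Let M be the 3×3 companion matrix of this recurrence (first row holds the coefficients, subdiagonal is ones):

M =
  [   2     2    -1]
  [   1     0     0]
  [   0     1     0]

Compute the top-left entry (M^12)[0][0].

(M^12)[0][0] is the top entry after applying M 12 times to the unit state (1, 0, 0). Equivalently it is h_{14} for the auxiliary sequence (h_n) obeying the same recurrence with h_2 = 1 and h_i = 0 for 0 ≤ i < 2:
h_3 = 2·1 + 2·0 + -1·0 = 2
h_4 = 2·2 + 2·1 + -1·0 = 6
h_5 = 2·6 + 2·2 + -1·1 = 15
h_6 = 2·15 + 2·6 + -1·2 = 40
h_7 = 2·40 + 2·15 + -1·6 = 104
h_8 = 2·104 + 2·40 + -1·15 = 273
h_9 = 2·273 + 2·104 + -1·40 = 714
h_10 = 2·714 + 2·273 + -1·104 = 1870
h_11 = 2·1870 + 2·714 + -1·273 = 4895
h_12 = 2·4895 + 2·1870 + -1·714 = 12816
h_13 = 2·12816 + 2·4895 + -1·1870 = 33552
h_14 = 2·33552 + 2·12816 + -1·4895 = 87841

87841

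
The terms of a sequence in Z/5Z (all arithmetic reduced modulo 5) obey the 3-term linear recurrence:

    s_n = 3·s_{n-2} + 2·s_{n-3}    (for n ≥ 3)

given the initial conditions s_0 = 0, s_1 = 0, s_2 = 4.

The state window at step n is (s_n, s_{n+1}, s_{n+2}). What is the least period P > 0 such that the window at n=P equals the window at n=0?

n=0: window = (0, 0, 4)
n=1: window = (0, 4, 0)
n=2: window = (4, 0, 2)
n=3: window = (0, 2, 3)
n=4: window = (2, 3, 1)
n=5: window = (3, 1, 3)
n=6: window = (1, 3, 4)
n=7: window = (3, 4, 1)
n=8: window = (4, 1, 3)
n=9: window = (1, 3, 1)
n=10: window = (3, 1, 1)
n=11: window = (1, 1, 4)
n=12: window = (1, 4, 0)
n=13: window = (4, 0, 4)
n=14: window = (0, 4, 3)
n=15: window = (4, 3, 2)
n=16: window = (3, 2, 2)
n=17: window = (2, 2, 2)
n=18: window = (2, 2, 0)
n=19: window = (2, 0, 0)
n=20: window = (0, 0, 4)
window at n=20 equals window at n=0 → period = 20

20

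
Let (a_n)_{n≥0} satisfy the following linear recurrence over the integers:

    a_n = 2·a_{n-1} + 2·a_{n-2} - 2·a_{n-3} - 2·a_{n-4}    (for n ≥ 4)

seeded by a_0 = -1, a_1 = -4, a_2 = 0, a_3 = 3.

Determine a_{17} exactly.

a_4 = 2·3 + 2·0 + -2·-4 + -2·-1 = 16
a_5 = 2·16 + 2·3 + -2·0 + -2·-4 = 46
a_6 = 2·46 + 2·16 + -2·3 + -2·0 = 118
a_7 = 2·118 + 2·46 + -2·16 + -2·3 = 290
a_8 = 2·290 + 2·118 + -2·46 + -2·16 = 692
a_9 = 2·692 + 2·290 + -2·118 + -2·46 = 1636
a_10 = 2·1636 + 2·692 + -2·290 + -2·118 = 3840
a_11 = 2·3840 + 2·1636 + -2·692 + -2·290 = 8988
a_12 = 2·8988 + 2·3840 + -2·1636 + -2·692 = 21000
a_13 = 2·21000 + 2·8988 + -2·3840 + -2·1636 = 49024
a_14 = 2·49024 + 2·21000 + -2·8988 + -2·3840 = 114392
a_15 = 2·114392 + 2·49024 + -2·21000 + -2·8988 = 266856
a_16 = 2·266856 + 2·114392 + -2·49024 + -2·21000 = 622448
a_17 = 2·622448 + 2·266856 + -2·114392 + -2·49024 = 1451776

1451776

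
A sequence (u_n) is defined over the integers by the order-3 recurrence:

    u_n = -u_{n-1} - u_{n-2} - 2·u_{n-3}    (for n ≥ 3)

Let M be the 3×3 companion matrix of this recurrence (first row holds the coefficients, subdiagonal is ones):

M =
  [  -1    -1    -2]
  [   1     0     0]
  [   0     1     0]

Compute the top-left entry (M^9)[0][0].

-5

(M^9)[0][0] is the top entry after applying M 9 times to the unit state (1, 0, 0). Equivalently it is h_{11} for the auxiliary sequence (h_n) obeying the same recurrence with h_2 = 1 and h_i = 0 for 0 ≤ i < 2:
h_3 = -1·1 + -1·0 + -2·0 = -1
h_4 = -1·-1 + -1·1 + -2·0 = 0
h_5 = -1·0 + -1·-1 + -2·1 = -1
h_6 = -1·-1 + -1·0 + -2·-1 = 3
h_7 = -1·3 + -1·-1 + -2·0 = -2
h_8 = -1·-2 + -1·3 + -2·-1 = 1
h_9 = -1·1 + -1·-2 + -2·3 = -5
h_10 = -1·-5 + -1·1 + -2·-2 = 8
h_11 = -1·8 + -1·-5 + -2·1 = -5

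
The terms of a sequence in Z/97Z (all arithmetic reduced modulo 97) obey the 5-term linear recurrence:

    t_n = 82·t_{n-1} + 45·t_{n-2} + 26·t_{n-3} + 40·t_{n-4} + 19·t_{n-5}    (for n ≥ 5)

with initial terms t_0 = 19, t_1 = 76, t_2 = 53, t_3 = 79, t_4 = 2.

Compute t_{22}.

t_5 = 82·2 + 45·79 + 26·53 + 40·76 + 19·19 = 59
t_6 = 82·59 + 45·2 + 26·79 + 40·53 + 19·76 = 70
t_7 = 82·70 + 45·59 + 26·2 + 40·79 + 19·53 = 4
t_8 = 82·4 + 45·70 + 26·59 + 40·2 + 19·79 = 94
t_9 = 82·94 + 45·4 + 26·70 + 40·59 + 19·2 = 78
t_10 = 82·78 + 45·94 + 26·4 + 40·70 + 19·59 = 4
t_11 = 82·4 + 45·78 + 26·94 + 40·4 + 19·70 = 12
t_12 = 82·12 + 45·4 + 26·78 + 40·94 + 19·4 = 44
t_13 = 82·44 + 45·12 + 26·4 + 40·78 + 19·94 = 40
t_14 = 82·40 + 45·44 + 26·12 + 40·4 + 19·78 = 36
t_15 = 82·36 + 45·40 + 26·44 + 40·12 + 19·4 = 50
t_16 = 82·50 + 45·36 + 26·40 + 40·44 + 19·12 = 18
t_17 = 82·18 + 45·50 + 26·36 + 40·40 + 19·44 = 17
t_18 = 82·17 + 45·18 + 26·50 + 40·36 + 19·40 = 78
t_19 = 82·78 + 45·17 + 26·18 + 40·50 + 19·36 = 31
t_20 = 82·31 + 45·78 + 26·17 + 40·18 + 19·50 = 16
t_21 = 82·16 + 45·31 + 26·78 + 40·17 + 19·18 = 34
t_22 = 82·34 + 45·16 + 26·31 + 40·78 + 19·17 = 94

94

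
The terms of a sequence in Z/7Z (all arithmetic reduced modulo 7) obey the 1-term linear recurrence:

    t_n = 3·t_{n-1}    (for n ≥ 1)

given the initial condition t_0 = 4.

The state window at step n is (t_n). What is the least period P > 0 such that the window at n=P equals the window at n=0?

n=0: window = (4)
n=1: window = (5)
n=2: window = (1)
n=3: window = (3)
n=4: window = (2)
n=5: window = (6)
n=6: window = (4)
window at n=6 equals window at n=0 → period = 6

6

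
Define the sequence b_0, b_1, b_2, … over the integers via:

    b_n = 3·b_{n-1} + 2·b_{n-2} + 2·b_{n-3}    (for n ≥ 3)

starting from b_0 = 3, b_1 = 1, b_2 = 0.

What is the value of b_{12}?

b_3 = 3·0 + 2·1 + 2·3 = 8
b_4 = 3·8 + 2·0 + 2·1 = 26
b_5 = 3·26 + 2·8 + 2·0 = 94
b_6 = 3·94 + 2·26 + 2·8 = 350
b_7 = 3·350 + 2·94 + 2·26 = 1290
b_8 = 3·1290 + 2·350 + 2·94 = 4758
b_9 = 3·4758 + 2·1290 + 2·350 = 17554
b_10 = 3·17554 + 2·4758 + 2·1290 = 64758
b_11 = 3·64758 + 2·17554 + 2·4758 = 238898
b_12 = 3·238898 + 2·64758 + 2·17554 = 881318

881318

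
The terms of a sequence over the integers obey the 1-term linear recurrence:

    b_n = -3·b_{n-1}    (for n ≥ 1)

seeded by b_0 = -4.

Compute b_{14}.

-19131876

b_1 = -3·-4 = 12
b_2 = -3·12 = -36
b_3 = -3·-36 = 108
b_4 = -3·108 = -324
b_5 = -3·-324 = 972
b_6 = -3·972 = -2916
b_7 = -3·-2916 = 8748
b_8 = -3·8748 = -26244
b_9 = -3·-26244 = 78732
b_10 = -3·78732 = -236196
b_11 = -3·-236196 = 708588
b_12 = -3·708588 = -2125764
b_13 = -3·-2125764 = 6377292
b_14 = -3·6377292 = -19131876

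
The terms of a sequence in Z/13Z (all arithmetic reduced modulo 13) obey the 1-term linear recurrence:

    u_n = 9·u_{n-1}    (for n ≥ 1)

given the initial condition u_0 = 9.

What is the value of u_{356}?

1

u_1 = 9·9 = 3
u_2 = 9·3 = 1
u_3 = 9·1 = 9
(u_3) = (9) = (u_0), so the sequence has period 3.
356 ≡ 2 (mod 3), hence u_356 = u_2 = 1.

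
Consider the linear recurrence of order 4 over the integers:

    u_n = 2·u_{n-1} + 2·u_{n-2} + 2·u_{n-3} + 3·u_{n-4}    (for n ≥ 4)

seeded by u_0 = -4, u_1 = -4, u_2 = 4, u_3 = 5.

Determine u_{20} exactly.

u_4 = 2·5 + 2·4 + 2·-4 + 3·-4 = -2
u_5 = 2·-2 + 2·5 + 2·4 + 3·-4 = 2
u_6 = 2·2 + 2·-2 + 2·5 + 3·4 = 22
u_7 = 2·22 + 2·2 + 2·-2 + 3·5 = 59
u_8 = 2·59 + 2·22 + 2·2 + 3·-2 = 160
u_9 = 2·160 + 2·59 + 2·22 + 3·2 = 488
u_10 = 2·488 + 2·160 + 2·59 + 3·22 = 1480
u_11 = 2·1480 + 2·488 + 2·160 + 3·59 = 4433
u_12 = 2·4433 + 2·1480 + 2·488 + 3·160 = 13282
u_13 = 2·13282 + 2·4433 + 2·1480 + 3·488 = 39854
u_14 = 2·39854 + 2·13282 + 2·4433 + 3·1480 = 119578
u_15 = 2·119578 + 2·39854 + 2·13282 + 3·4433 = 358727
u_16 = 2·358727 + 2·119578 + 2·39854 + 3·13282 = 1076164
u_17 = 2·1076164 + 2·358727 + 2·119578 + 3·39854 = 3228500
u_18 = 2·3228500 + 2·1076164 + 2·358727 + 3·119578 = 9685516
u_19 = 2·9685516 + 2·3228500 + 2·1076164 + 3·358727 = 29056541
u_20 = 2·29056541 + 2·9685516 + 2·3228500 + 3·1076164 = 87169606

87169606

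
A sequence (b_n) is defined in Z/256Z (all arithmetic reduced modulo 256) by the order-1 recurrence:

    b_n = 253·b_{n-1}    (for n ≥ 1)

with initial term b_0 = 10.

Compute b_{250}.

26

b_1 = 253·10 = 226
b_2 = 253·226 = 90
b_3 = 253·90 = 242
b_4 = 253·242 = 42
b_5 = 253·42 = 130
b_6 = 253·130 = 122
b_7 = 253·122 = 146
b_8 = 253·146 = 74
b_9 = 253·74 = 34
b_10 = 253·34 = 154
b_11 = 253·154 = 50
b_12 = 253·50 = 106
b_13 = 253·106 = 194
b_14 = 253·194 = 186
b_15 = 253·186 = 210
b_16 = 253·210 = 138
b_17 = 253·138 = 98
b_18 = 253·98 = 218
b_19 = 253·218 = 114
b_20 = 253·114 = 170
b_21 = 253·170 = 2
b_22 = 253·2 = 250
b_23 = 253·250 = 18
b_24 = 253·18 = 202
b_25 = 253·202 = 162
b_26 = 253·162 = 26
b_27 = 253·26 = 178
b_28 = 253·178 = 234
b_29 = 253·234 = 66
b_30 = 253·66 = 58
b_31 = 253·58 = 82
b_32 = 253·82 = 10
(b_32) = (10) = (b_0), so the sequence has period 32.
250 ≡ 26 (mod 32), hence b_250 = b_26 = 26.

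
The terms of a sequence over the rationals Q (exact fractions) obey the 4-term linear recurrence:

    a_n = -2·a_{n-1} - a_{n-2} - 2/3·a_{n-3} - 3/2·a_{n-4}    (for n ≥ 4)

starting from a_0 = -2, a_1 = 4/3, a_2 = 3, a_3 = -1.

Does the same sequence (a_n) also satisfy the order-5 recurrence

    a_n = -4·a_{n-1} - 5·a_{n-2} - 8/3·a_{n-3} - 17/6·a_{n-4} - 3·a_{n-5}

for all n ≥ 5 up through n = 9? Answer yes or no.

Terms a_0..a_9: -2, 4/3, 3, -1, 10/9, -47/9, 11/2, -271/54, 343/54, -95/27
n=5: candidate gives -47/9, actual a_5 = -47/9 ✓
n=6: candidate gives 11/2, actual a_6 = 11/2 ✓
n=7: candidate gives -271/54, actual a_7 = -271/54 ✓
n=8: candidate gives 343/54, actual a_8 = 343/54 ✓
n=9: candidate gives -95/27, actual a_9 = -95/27 ✓

yes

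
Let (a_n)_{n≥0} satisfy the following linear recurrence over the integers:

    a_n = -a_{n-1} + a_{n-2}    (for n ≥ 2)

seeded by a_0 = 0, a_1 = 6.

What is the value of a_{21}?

65676

a_2 = -1·6 + 1·0 = -6
a_3 = -1·-6 + 1·6 = 12
a_4 = -1·12 + 1·-6 = -18
a_5 = -1·-18 + 1·12 = 30
a_6 = -1·30 + 1·-18 = -48
a_7 = -1·-48 + 1·30 = 78
a_8 = -1·78 + 1·-48 = -126
a_9 = -1·-126 + 1·78 = 204
a_10 = -1·204 + 1·-126 = -330
a_11 = -1·-330 + 1·204 = 534
a_12 = -1·534 + 1·-330 = -864
a_13 = -1·-864 + 1·534 = 1398
a_14 = -1·1398 + 1·-864 = -2262
a_15 = -1·-2262 + 1·1398 = 3660
a_16 = -1·3660 + 1·-2262 = -5922
a_17 = -1·-5922 + 1·3660 = 9582
a_18 = -1·9582 + 1·-5922 = -15504
a_19 = -1·-15504 + 1·9582 = 25086
a_20 = -1·25086 + 1·-15504 = -40590
a_21 = -1·-40590 + 1·25086 = 65676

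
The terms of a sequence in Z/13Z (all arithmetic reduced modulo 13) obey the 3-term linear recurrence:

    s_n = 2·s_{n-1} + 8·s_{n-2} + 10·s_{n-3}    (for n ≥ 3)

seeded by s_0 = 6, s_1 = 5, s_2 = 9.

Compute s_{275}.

s_3 = 2·9 + 8·5 + 10·6 = 1
s_4 = 2·1 + 8·9 + 10·5 = 7
s_5 = 2·7 + 8·1 + 10·9 = 8
s_6 = 2·8 + 8·7 + 10·1 = 4
s_7 = 2·4 + 8·8 + 10·7 = 12
s_8 = 2·12 + 8·4 + 10·8 = 6
s_9 = 2·6 + 8·12 + 10·4 = 5
s_10 = 2·5 + 8·6 + 10·12 = 9
(s_8, s_9, s_10) = (6, 5, 9) = (s_0, s_1, s_2), so the sequence has period 8.
275 ≡ 3 (mod 8), hence s_275 = s_3 = 1.

1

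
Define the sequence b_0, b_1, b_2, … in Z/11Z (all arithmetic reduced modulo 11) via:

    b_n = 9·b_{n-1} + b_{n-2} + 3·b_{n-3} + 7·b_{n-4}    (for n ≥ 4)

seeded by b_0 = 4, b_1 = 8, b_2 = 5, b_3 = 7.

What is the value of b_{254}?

b_4 = 9·7 + 1·5 + 3·8 + 7·4 = 10
b_5 = 9·10 + 1·7 + 3·5 + 7·8 = 3
b_6 = 9·3 + 1·10 + 3·7 + 7·5 = 5
b_7 = 9·5 + 1·3 + 3·10 + 7·7 = 6
b_8 = 9·6 + 1·5 + 3·3 + 7·10 = 6
b_9 = 9·6 + 1·6 + 3·5 + 7·3 = 8
Continuing the recurrence:
  b_10 = 10;  b_11 = 4;  b_12 = 2;  b_13 = 9;  b_14 = 0;  b_15 = 10
  b_16 = 10;  b_17 = 9;  b_18 = 0;  b_19 = 10;  b_20 = 0;  b_21 = 7
  b_22 = 5;  b_23 = 1;  b_24 = 2;  b_25 = 6;  b_26 = 6;  b_27 = 7
  b_28 = 2;  b_29 = 8;  b_30 = 5;  b_31 = 9;  b_32 = 3;  b_33 = 8
  b_34 = 5;  b_35 = 4;  b_36 = 9;  b_37 = 2;  b_38 = 8;  b_39 = 8
  b_40 = 6;  b_41 = 1;  b_42 = 7;  b_43 = 6;  b_44 = 7;  b_45 = 9
  b_46 = 1;  b_47 = 4;  b_48 = 3;  b_49 = 9;  b_50 = 4;  b_51 = 5
  b_52 = 9;  b_53 = 7;  b_54 = 5;  b_55 = 4;  b_56 = 4;  b_57 = 5
  b_58 = 8;  b_59 = 7;  b_60 = 4;  b_61 = 3;  b_62 = 9;  b_63 = 2
  b_64 = 9;  b_65 = 10;  b_66 = 3;  b_67 = 1;  b_68 = 6;  b_69 = 2
  b_70 = 4;  b_71 = 8;  b_72 = 3;  b_73 = 6;  b_74 = 10;  b_75 = 7
  b_76 = 2;  b_77 = 9;  b_78 = 9;  b_79 = 2;  b_80 = 2;  b_81 = 0
  b_82 = 5;  b_83 = 10;  b_84 = 10;  b_85 = 5;  b_86 = 10;  b_87 = 8
  b_88 = 2;  b_89 = 3;  b_90 = 2;  b_91 = 6;  b_92 = 2;  b_93 = 7
  b_94 = 9;  b_95 = 4;  b_96 = 3;  b_97 = 8;  b_98 = 7;  b_99 = 9
  b_100 = 1;  b_101 = 7;  b_102 = 8;  b_103 = 2;  b_104 = 10;  b_105 = 0
  b_106 = 6;  b_107 = 10;  b_108 = 1;  b_109 = 4;  b_110 = 10;  b_111 = 2
  b_112 = 3;  b_113 = 10;  b_114 = 4;  b_115 = 3;  b_116 = 5;  b_117 = 9
  b_118 = 2;  b_119 = 8;  b_120 = 4;  b_121 = 3;  b_122 = 3;  b_123 = 10
  b_124 = 9;  b_125 = 0;  b_126 = 5;  b_127 = 10;  b_128 = 4;  b_129 = 6
  b_130 = 2;  b_131 = 7;  b_132 = 1;  b_133 = 9;  b_134 = 7;  b_135 = 3
  b_136 = 2;  b_137 = 6;  b_138 = 4;  b_139 = 3;  b_140 = 8;  b_141 = 8
  b_142 = 7;  b_143 = 6;  b_144 = 9;  b_145 = 10;  b_146 = 1;  b_147 = 0
  b_148 = 6;  b_149 = 6;  b_150 = 1;  b_151 = 0;  b_152 = 6;  b_153 = 0
  b_154 = 2;  b_155 = 3;  b_156 = 5;  b_157 = 10;  b_158 = 8;  b_159 = 8
  b_160 = 2;  b_161 = 10;  b_162 = 7;  b_163 = 3;  b_164 = 1;  b_165 = 4
  b_166 = 7;  b_167 = 3;  b_168 = 9;  b_169 = 1;  b_170 = 10;  b_171 = 7
  b_172 = 7;  b_173 = 8;  b_174 = 5;  b_175 = 2;  b_176 = 8;  b_177 = 2
  b_178 = 1;  b_179 = 5;  b_180 = 9;  b_181 = 4;  b_182 = 1;  b_183 = 9
  b_184 = 3;  b_185 = 1;  b_186 = 2;  b_187 = 3;  b_188 = 9;  b_189 = 9
  b_190 = 3;  b_191 = 7;  b_192 = 2;  b_193 = 9;  b_194 = 4;  b_195 = 1
  b_196 = 10;  b_197 = 1;  b_198 = 6;  b_199 = 4;  b_200 = 5;  b_201 = 8
  b_202 = 10;  b_203 = 9;  b_204 = 7;  b_205 = 4;  b_206 = 8;  b_207 = 6
  b_208 = 2;  b_209 = 10;  b_210 = 1;  b_211 = 1;  b_212 = 10;  b_213 = 10
  b_214 = 0;  b_215 = 3;  b_216 = 6;  b_217 = 6;  b_218 = 3;  b_219 = 6
  b_220 = 7;  b_221 = 10;  b_222 = 4;  b_223 = 10;  b_224 = 8;  b_225 = 10
  b_226 = 2;  b_227 = 1;  b_228 = 9;  b_229 = 4;  b_230 = 7;  b_231 = 2
  b_232 = 1;  b_233 = 5;  b_234 = 2;  b_235 = 7;  b_236 = 10;  b_237 = 6
  b_238 = 0;  b_239 = 8;  b_240 = 6;  b_241 = 5;  b_242 = 9;  b_243 = 6
  b_244 = 10;  b_245 = 4;  b_246 = 6;  b_247 = 9;  b_248 = 4;  b_249 = 3
  b_250 = 1;  b_251 = 10;  b_252 = 7
b_253 = 9·7 + 1·10 + 3·1 + 7·3 = 9
b_254 = 9·9 + 1·7 + 3·10 + 7·1 = 4

4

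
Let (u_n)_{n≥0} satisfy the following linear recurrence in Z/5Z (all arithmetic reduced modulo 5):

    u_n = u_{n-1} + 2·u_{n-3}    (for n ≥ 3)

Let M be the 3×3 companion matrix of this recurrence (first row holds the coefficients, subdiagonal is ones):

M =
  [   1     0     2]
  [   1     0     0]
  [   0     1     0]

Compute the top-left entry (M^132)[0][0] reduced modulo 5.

2

(M^132)[0][0] is the top entry after applying M 132 times to the unit state (1, 0, 0). Equivalently it is h_{134} for the auxiliary sequence (h_n) obeying the same recurrence with h_2 = 1 and h_i = 0 for 0 ≤ i < 2:
h_3 = 1·1 + 0·0 + 2·0 = 1
h_4 = 1·1 + 0·1 + 2·0 = 1
h_5 = 1·1 + 0·1 + 2·1 = 3
h_6 = 1·3 + 0·1 + 2·1 = 0
h_7 = 1·0 + 0·3 + 2·1 = 2
h_8 = 1·2 + 0·0 + 2·3 = 3
h_9 = 1·3 + 0·2 + 2·0 = 3
h_10 = 1·3 + 0·3 + 2·2 = 2
h_11 = 1·2 + 0·3 + 2·3 = 3
h_12 = 1·3 + 0·2 + 2·3 = 4
h_13 = 1·4 + 0·3 + 2·2 = 3
h_14 = 1·3 + 0·4 + 2·3 = 4
h_15 = 1·4 + 0·3 + 2·4 = 2
h_16 = 1·2 + 0·4 + 2·3 = 3
h_17 = 1·3 + 0·2 + 2·4 = 1
h_18 = 1·1 + 0·3 + 2·2 = 0
h_19 = 1·0 + 0·1 + 2·3 = 1
h_20 = 1·1 + 0·0 + 2·1 = 3
h_21 = 1·3 + 0·1 + 2·0 = 3
h_22 = 1·3 + 0·3 + 2·1 = 0
h_23 = 1·0 + 0·3 + 2·3 = 1
h_24 = 1·1 + 0·0 + 2·3 = 2
h_25 = 1·2 + 0·1 + 2·0 = 2
h_26 = 1·2 + 0·2 + 2·1 = 4
h_27 = 1·4 + 0·2 + 2·2 = 3
h_28 = 1·3 + 0·4 + 2·2 = 2
h_29 = 1·2 + 0·3 + 2·4 = 0
h_30 = 1·0 + 0·2 + 2·3 = 1
h_31 = 1·1 + 0·0 + 2·2 = 0
h_32 = 1·0 + 0·1 + 2·0 = 0
h_33 = 1·0 + 0·0 + 2·1 = 2
h_34 = 1·2 + 0·0 + 2·0 = 2
h_35 = 1·2 + 0·2 + 2·0 = 2
h_36 = 1·2 + 0·2 + 2·2 = 1
h_37 = 1·1 + 0·2 + 2·2 = 0
h_38 = 1·0 + 0·1 + 2·2 = 4
h_39 = 1·4 + 0·0 + 2·1 = 1
h_40 = 1·1 + 0·4 + 2·0 = 1
h_41 = 1·1 + 0·1 + 2·4 = 4
h_42 = 1·4 + 0·1 + 2·1 = 1
h_43 = 1·1 + 0·4 + 2·1 = 3
h_44 = 1·3 + 0·1 + 2·4 = 1
h_45 = 1·1 + 0·3 + 2·1 = 3
h_46 = 1·3 + 0·1 + 2·3 = 4
h_47 = 1·4 + 0·3 + 2·1 = 1
h_48 = 1·1 + 0·4 + 2·3 = 2
h_49 = 1·2 + 0·1 + 2·4 = 0
h_50 = 1·0 + 0·2 + 2·1 = 2
h_51 = 1·2 + 0·0 + 2·2 = 1
h_52 = 1·1 + 0·2 + 2·0 = 1
h_53 = 1·1 + 0·1 + 2·2 = 0
h_54 = 1·0 + 0·1 + 2·1 = 2
h_55 = 1·2 + 0·0 + 2·1 = 4
h_56 = 1·4 + 0·2 + 2·0 = 4
h_57 = 1·4 + 0·4 + 2·2 = 3
h_58 = 1·3 + 0·4 + 2·4 = 1
h_59 = 1·1 + 0·3 + 2·4 = 4
h_60 = 1·4 + 0·1 + 2·3 = 0
h_61 = 1·0 + 0·4 + 2·1 = 2
h_62 = 1·2 + 0·0 + 2·4 = 0
h_63 = 1·0 + 0·2 + 2·0 = 0
h_64 = 1·0 + 0·0 + 2·2 = 4
h_65 = 1·4 + 0·0 + 2·0 = 4
h_66 = 1·4 + 0·4 + 2·0 = 4
h_67 = 1·4 + 0·4 + 2·4 = 2
h_68 = 1·2 + 0·4 + 2·4 = 0
h_69 = 1·0 + 0·2 + 2·4 = 3
h_70 = 1·3 + 0·0 + 2·2 = 2
h_71 = 1·2 + 0·3 + 2·0 = 2
h_72 = 1·2 + 0·2 + 2·3 = 3
h_73 = 1·3 + 0·2 + 2·2 = 2
h_74 = 1·2 + 0·3 + 2·2 = 1
h_75 = 1·1 + 0·2 + 2·3 = 2
h_76 = 1·2 + 0·1 + 2·2 = 1
h_77 = 1·1 + 0·2 + 2·1 = 3
h_78 = 1·3 + 0·1 + 2·2 = 2
h_79 = 1·2 + 0·3 + 2·1 = 4
h_80 = 1·4 + 0·2 + 2·3 = 0
h_81 = 1·0 + 0·4 + 2·2 = 4
h_82 = 1·4 + 0·0 + 2·4 = 2
h_83 = 1·2 + 0·4 + 2·0 = 2
h_84 = 1·2 + 0·2 + 2·4 = 0
h_85 = 1·0 + 0·2 + 2·2 = 4
h_86 = 1·4 + 0·0 + 2·2 = 3
h_87 = 1·3 + 0·4 + 2·0 = 3
h_88 = 1·3 + 0·3 + 2·4 = 1
h_89 = 1·1 + 0·3 + 2·3 = 2
h_90 = 1·2 + 0·1 + 2·3 = 3
h_91 = 1·3 + 0·2 + 2·1 = 0
h_92 = 1·0 + 0·3 + 2·2 = 4
h_93 = 1·4 + 0·0 + 2·3 = 0
h_94 = 1·0 + 0·4 + 2·0 = 0
h_95 = 1·0 + 0·0 + 2·4 = 3
h_96 = 1·3 + 0·0 + 2·0 = 3
h_97 = 1·3 + 0·3 + 2·0 = 3
h_98 = 1·3 + 0·3 + 2·3 = 4
h_99 = 1·4 + 0·3 + 2·3 = 0
h_100 = 1·0 + 0·4 + 2·3 = 1
h_101 = 1·1 + 0·0 + 2·4 = 4
h_102 = 1·4 + 0·1 + 2·0 = 4
h_103 = 1·4 + 0·4 + 2·1 = 1
h_104 = 1·1 + 0·4 + 2·4 = 4
h_105 = 1·4 + 0·1 + 2·4 = 2
h_106 = 1·2 + 0·4 + 2·1 = 4
h_107 = 1·4 + 0·2 + 2·4 = 2
h_108 = 1·2 + 0·4 + 2·2 = 1
h_109 = 1·1 + 0·2 + 2·4 = 4
h_110 = 1·4 + 0·1 + 2·2 = 3
h_111 = 1·3 + 0·4 + 2·1 = 0
h_112 = 1·0 + 0·3 + 2·4 = 3
h_113 = 1·3 + 0·0 + 2·3 = 4
h_114 = 1·4 + 0·3 + 2·0 = 4
h_115 = 1·4 + 0·4 + 2·3 = 0
h_116 = 1·0 + 0·4 + 2·4 = 3
h_117 = 1·3 + 0·0 + 2·4 = 1
h_118 = 1·1 + 0·3 + 2·0 = 1
h_119 = 1·1 + 0·1 + 2·3 = 2
h_120 = 1·2 + 0·1 + 2·1 = 4
h_121 = 1·4 + 0·2 + 2·1 = 1
h_122 = 1·1 + 0·4 + 2·2 = 0
h_123 = 1·0 + 0·1 + 2·4 = 3
h_124 = 1·3 + 0·0 + 2·1 = 0
h_125 = 1·0 + 0·3 + 2·0 = 0
h_126 = 1·0 + 0·0 + 2·3 = 1
h_127 = 1·1 + 0·0 + 2·0 = 1
h_128 = 1·1 + 0·1 + 2·0 = 1
h_129 = 1·1 + 0·1 + 2·1 = 3
h_130 = 1·3 + 0·1 + 2·1 = 0
h_131 = 1·0 + 0·3 + 2·1 = 2
h_132 = 1·2 + 0·0 + 2·3 = 3
h_133 = 1·3 + 0·2 + 2·0 = 3
h_134 = 1·3 + 0·3 + 2·2 = 2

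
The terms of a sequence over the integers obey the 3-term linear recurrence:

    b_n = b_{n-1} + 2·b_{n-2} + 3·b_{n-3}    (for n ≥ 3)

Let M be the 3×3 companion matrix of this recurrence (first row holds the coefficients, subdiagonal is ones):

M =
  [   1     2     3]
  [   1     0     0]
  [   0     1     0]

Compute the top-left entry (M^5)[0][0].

42

(M^5)[0][0] is the top entry after applying M 5 times to the unit state (1, 0, 0). Equivalently it is h_{7} for the auxiliary sequence (h_n) obeying the same recurrence with h_2 = 1 and h_i = 0 for 0 ≤ i < 2:
h_3 = 1·1 + 2·0 + 3·0 = 1
h_4 = 1·1 + 2·1 + 3·0 = 3
h_5 = 1·3 + 2·1 + 3·1 = 8
h_6 = 1·8 + 2·3 + 3·1 = 17
h_7 = 1·17 + 2·8 + 3·3 = 42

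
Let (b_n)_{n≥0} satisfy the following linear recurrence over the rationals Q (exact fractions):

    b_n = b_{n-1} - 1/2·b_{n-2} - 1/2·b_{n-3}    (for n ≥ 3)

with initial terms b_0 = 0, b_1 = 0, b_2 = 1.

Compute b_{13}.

-45/32

b_3 = 1·1 + -1/2·0 + -1/2·0 = 1
b_4 = 1·1 + -1/2·1 + -1/2·0 = 1/2
b_5 = 1·1/2 + -1/2·1 + -1/2·1 = -1/2
b_6 = 1·-1/2 + -1/2·1/2 + -1/2·1 = -5/4
b_7 = 1·-5/4 + -1/2·-1/2 + -1/2·1/2 = -5/4
b_8 = 1·-5/4 + -1/2·-5/4 + -1/2·-1/2 = -3/8
b_9 = 1·-3/8 + -1/2·-5/4 + -1/2·-5/4 = 7/8
b_10 = 1·7/8 + -1/2·-3/8 + -1/2·-5/4 = 27/16
b_11 = 1·27/16 + -1/2·7/8 + -1/2·-3/8 = 23/16
b_12 = 1·23/16 + -1/2·27/16 + -1/2·7/8 = 5/32
b_13 = 1·5/32 + -1/2·23/16 + -1/2·27/16 = -45/32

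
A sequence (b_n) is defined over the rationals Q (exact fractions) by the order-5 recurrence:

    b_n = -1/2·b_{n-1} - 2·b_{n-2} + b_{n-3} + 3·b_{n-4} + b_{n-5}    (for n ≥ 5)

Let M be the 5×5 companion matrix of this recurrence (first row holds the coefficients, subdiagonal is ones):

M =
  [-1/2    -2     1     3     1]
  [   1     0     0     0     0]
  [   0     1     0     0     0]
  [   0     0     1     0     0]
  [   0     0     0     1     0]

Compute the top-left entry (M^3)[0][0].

(M^3)[0][0] is the top entry after applying M 3 times to the unit state (1, 0, 0, 0, 0). Equivalently it is h_{7} for the auxiliary sequence (h_n) obeying the same recurrence with h_4 = 1 and h_i = 0 for 0 ≤ i < 4:
h_5 = -1/2·1 + -2·0 + 1·0 + 3·0 + 1·0 = -1/2
h_6 = -1/2·-1/2 + -2·1 + 1·0 + 3·0 + 1·0 = -7/4
h_7 = -1/2·-7/4 + -2·-1/2 + 1·1 + 3·0 + 1·0 = 23/8

23/8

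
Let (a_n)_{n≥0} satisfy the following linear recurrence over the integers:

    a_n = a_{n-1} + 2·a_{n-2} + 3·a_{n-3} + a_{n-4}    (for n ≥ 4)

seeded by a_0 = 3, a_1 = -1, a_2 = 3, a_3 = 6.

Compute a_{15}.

212506

a_4 = 1·6 + 2·3 + 3·-1 + 1·3 = 12
a_5 = 1·12 + 2·6 + 3·3 + 1·-1 = 32
a_6 = 1·32 + 2·12 + 3·6 + 1·3 = 77
a_7 = 1·77 + 2·32 + 3·12 + 1·6 = 183
a_8 = 1·183 + 2·77 + 3·32 + 1·12 = 445
a_9 = 1·445 + 2·183 + 3·77 + 1·32 = 1074
a_10 = 1·1074 + 2·445 + 3·183 + 1·77 = 2590
a_11 = 1·2590 + 2·1074 + 3·445 + 1·183 = 6256
a_12 = 1·6256 + 2·2590 + 3·1074 + 1·445 = 15103
a_13 = 1·15103 + 2·6256 + 3·2590 + 1·1074 = 36459
a_14 = 1·36459 + 2·15103 + 3·6256 + 1·2590 = 88023
a_15 = 1·88023 + 2·36459 + 3·15103 + 1·6256 = 212506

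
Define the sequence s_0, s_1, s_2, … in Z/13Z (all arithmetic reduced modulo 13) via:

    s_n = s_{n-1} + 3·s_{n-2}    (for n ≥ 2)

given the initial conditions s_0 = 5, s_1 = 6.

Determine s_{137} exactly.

s_2 = 1·6 + 3·5 = 8
s_3 = 1·8 + 3·6 = 0
s_4 = 1·0 + 3·8 = 11
s_5 = 1·11 + 3·0 = 11
s_6 = 1·11 + 3·11 = 5
s_7 = 1·5 + 3·11 = 12
s_8 = 1·12 + 3·5 = 1
s_9 = 1·1 + 3·12 = 11
s_10 = 1·11 + 3·1 = 1
s_11 = 1·1 + 3·11 = 8
s_12 = 1·8 + 3·1 = 11
s_13 = 1·11 + 3·8 = 9
s_14 = 1·9 + 3·11 = 3
s_15 = 1·3 + 3·9 = 4
s_16 = 1·4 + 3·3 = 0
s_17 = 1·0 + 3·4 = 12
s_18 = 1·12 + 3·0 = 12
s_19 = 1·12 + 3·12 = 9
s_20 = 1·9 + 3·12 = 6
s_21 = 1·6 + 3·9 = 7
s_22 = 1·7 + 3·6 = 12
s_23 = 1·12 + 3·7 = 7
s_24 = 1·7 + 3·12 = 4
s_25 = 1·4 + 3·7 = 12
s_26 = 1·12 + 3·4 = 11
s_27 = 1·11 + 3·12 = 8
s_28 = 1·8 + 3·11 = 2
s_29 = 1·2 + 3·8 = 0
s_30 = 1·0 + 3·2 = 6
s_31 = 1·6 + 3·0 = 6
s_32 = 1·6 + 3·6 = 11
s_33 = 1·11 + 3·6 = 3
s_34 = 1·3 + 3·11 = 10
s_35 = 1·10 + 3·3 = 6
s_36 = 1·6 + 3·10 = 10
s_37 = 1·10 + 3·6 = 2
s_38 = 1·2 + 3·10 = 6
s_39 = 1·6 + 3·2 = 12
s_40 = 1·12 + 3·6 = 4
s_41 = 1·4 + 3·12 = 1
s_42 = 1·1 + 3·4 = 0
s_43 = 1·0 + 3·1 = 3
s_44 = 1·3 + 3·0 = 3
s_45 = 1·3 + 3·3 = 12
s_46 = 1·12 + 3·3 = 8
s_47 = 1·8 + 3·12 = 5
s_48 = 1·5 + 3·8 = 3
s_49 = 1·3 + 3·5 = 5
s_50 = 1·5 + 3·3 = 1
s_51 = 1·1 + 3·5 = 3
s_52 = 1·3 + 3·1 = 6
s_53 = 1·6 + 3·3 = 2
s_54 = 1·2 + 3·6 = 7
s_55 = 1·7 + 3·2 = 0
s_56 = 1·0 + 3·7 = 8
s_57 = 1·8 + 3·0 = 8
s_58 = 1·8 + 3·8 = 6
s_59 = 1·6 + 3·8 = 4
s_60 = 1·4 + 3·6 = 9
s_61 = 1·9 + 3·4 = 8
s_62 = 1·8 + 3·9 = 9
s_63 = 1·9 + 3·8 = 7
s_64 = 1·7 + 3·9 = 8
s_65 = 1·8 + 3·7 = 3
s_66 = 1·3 + 3·8 = 1
s_67 = 1·1 + 3·3 = 10
s_68 = 1·10 + 3·1 = 0
s_69 = 1·0 + 3·10 = 4
s_70 = 1·4 + 3·0 = 4
s_71 = 1·4 + 3·4 = 3
s_72 = 1·3 + 3·4 = 2
s_73 = 1·2 + 3·3 = 11
s_74 = 1·11 + 3·2 = 4
s_75 = 1·4 + 3·11 = 11
s_76 = 1·11 + 3·4 = 10
s_77 = 1·10 + 3·11 = 4
s_78 = 1·4 + 3·10 = 8
s_79 = 1·8 + 3·4 = 7
s_80 = 1·7 + 3·8 = 5
s_81 = 1·5 + 3·7 = 0
s_82 = 1·0 + 3·5 = 2
s_83 = 1·2 + 3·0 = 2
s_84 = 1·2 + 3·2 = 8
s_85 = 1·8 + 3·2 = 1
s_86 = 1·1 + 3·8 = 12
s_87 = 1·12 + 3·1 = 2
s_88 = 1·2 + 3·12 = 12
s_89 = 1·12 + 3·2 = 5
s_90 = 1·5 + 3·12 = 2
s_91 = 1·2 + 3·5 = 4
s_92 = 1·4 + 3·2 = 10
s_93 = 1·10 + 3·4 = 9
s_94 = 1·9 + 3·10 = 0
s_95 = 1·0 + 3·9 = 1
s_96 = 1·1 + 3·0 = 1
s_97 = 1·1 + 3·1 = 4
s_98 = 1·4 + 3·1 = 7
s_99 = 1·7 + 3·4 = 6
s_100 = 1·6 + 3·7 = 1
s_101 = 1·1 + 3·6 = 6
s_102 = 1·6 + 3·1 = 9
s_103 = 1·9 + 3·6 = 1
s_104 = 1·1 + 3·9 = 2
s_105 = 1·2 + 3·1 = 5
s_106 = 1·5 + 3·2 = 11
s_107 = 1·11 + 3·5 = 0
s_108 = 1·0 + 3·11 = 7
s_109 = 1·7 + 3·0 = 7
s_110 = 1·7 + 3·7 = 2
s_111 = 1·2 + 3·7 = 10
s_112 = 1·10 + 3·2 = 3
s_113 = 1·3 + 3·10 = 7
s_114 = 1·7 + 3·3 = 3
s_115 = 1·3 + 3·7 = 11
s_116 = 1·11 + 3·3 = 7
s_117 = 1·7 + 3·11 = 1
s_118 = 1·1 + 3·7 = 9
s_119 = 1·9 + 3·1 = 12
s_120 = 1·12 + 3·9 = 0
s_121 = 1·0 + 3·12 = 10
s_122 = 1·10 + 3·0 = 10
s_123 = 1·10 + 3·10 = 1
s_124 = 1·1 + 3·10 = 5
s_125 = 1·5 + 3·1 = 8
s_126 = 1·8 + 3·5 = 10
s_127 = 1·10 + 3·8 = 8
s_128 = 1·8 + 3·10 = 12
s_129 = 1·12 + 3·8 = 10
s_130 = 1·10 + 3·12 = 7
s_131 = 1·7 + 3·10 = 11
s_132 = 1·11 + 3·7 = 6
s_133 = 1·6 + 3·11 = 0
s_134 = 1·0 + 3·6 = 5
s_135 = 1·5 + 3·0 = 5
s_136 = 1·5 + 3·5 = 7
s_137 = 1·7 + 3·5 = 9

9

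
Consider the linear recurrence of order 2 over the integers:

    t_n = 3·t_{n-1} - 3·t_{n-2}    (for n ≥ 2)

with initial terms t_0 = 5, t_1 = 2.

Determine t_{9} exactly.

t_2 = 3·2 + -3·5 = -9
t_3 = 3·-9 + -3·2 = -33
t_4 = 3·-33 + -3·-9 = -72
t_5 = 3·-72 + -3·-33 = -117
t_6 = 3·-117 + -3·-72 = -135
t_7 = 3·-135 + -3·-117 = -54
t_8 = 3·-54 + -3·-135 = 243
t_9 = 3·243 + -3·-54 = 891

891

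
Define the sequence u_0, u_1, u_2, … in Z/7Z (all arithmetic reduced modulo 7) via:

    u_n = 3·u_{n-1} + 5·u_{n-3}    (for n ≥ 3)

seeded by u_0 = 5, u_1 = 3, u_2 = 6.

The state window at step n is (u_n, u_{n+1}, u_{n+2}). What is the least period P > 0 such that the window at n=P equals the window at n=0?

48

n=0: window = (5, 3, 6)
n=1: window = (3, 6, 1)
n=2: window = (6, 1, 4)
n=3: window = (1, 4, 0)
n=4: window = (4, 0, 5)
n=5: window = (0, 5, 0)
n=6: window = (5, 0, 0)
n=7: window = (0, 0, 4)
n=8: window = (0, 4, 5)
n=9: window = (4, 5, 1)
n=10: window = (5, 1, 2)
n=11: window = (1, 2, 3)
n=12: window = (2, 3, 0)
n=13: window = (3, 0, 3)
n=14: window = (0, 3, 3)
n=15: window = (3, 3, 2)
n=16: window = (3, 2, 0)
n=17: window = (2, 0, 1)
n=18: window = (0, 1, 6)
n=19: window = (1, 6, 4)
n=20: window = (6, 4, 3)
n=21: window = (4, 3, 4)
n=22: window = (3, 4, 4)
n=23: window = (4, 4, 6)
n=24: window = (4, 6, 3)
n=25: window = (6, 3, 1)
n=26: window = (3, 1, 5)
n=27: window = (1, 5, 2)
n=28: window = (5, 2, 4)
n=29: window = (2, 4, 2)
n=30: window = (4, 2, 2)
n=31: window = (2, 2, 5)
n=32: window = (2, 5, 4)
n=33: window = (5, 4, 1)
n=34: window = (4, 1, 0)
n=35: window = (1, 0, 6)
n=36: window = (0, 6, 2)
n=37: window = (6, 2, 6)
n=38: window = (2, 6, 6)
n=39: window = (6, 6, 0)
n=40: window = (6, 0, 2)
…
n=46: window = (6, 5, 5)
n=47: window = (5, 5, 3)
n=48: window = (5, 3, 6)
window at n=48 equals window at n=0 → period = 48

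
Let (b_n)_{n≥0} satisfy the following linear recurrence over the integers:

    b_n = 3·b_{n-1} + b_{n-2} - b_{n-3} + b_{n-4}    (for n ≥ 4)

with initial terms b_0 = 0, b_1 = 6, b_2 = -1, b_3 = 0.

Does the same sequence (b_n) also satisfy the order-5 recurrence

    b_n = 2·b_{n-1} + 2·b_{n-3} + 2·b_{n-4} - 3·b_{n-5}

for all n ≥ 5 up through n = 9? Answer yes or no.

Terms b_0..b_9: 0, 6, -1, 0, -7, -14, -50, -157, -514, -1663
n=5: candidate gives -4, actual b_5 = -14 ✗

no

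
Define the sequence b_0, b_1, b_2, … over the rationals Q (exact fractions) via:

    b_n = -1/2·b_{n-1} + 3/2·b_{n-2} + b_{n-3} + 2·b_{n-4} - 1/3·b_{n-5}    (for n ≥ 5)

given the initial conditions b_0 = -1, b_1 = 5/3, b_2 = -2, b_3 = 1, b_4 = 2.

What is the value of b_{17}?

14599943/24576

b_5 = -1/2·2 + 3/2·1 + 1·-2 + 2·5/3 + -1/3·-1 = 13/6
b_6 = -1/2·13/6 + 3/2·2 + 1·1 + 2·-2 + -1/3·5/3 = -59/36
b_7 = -1/2·-59/36 + 3/2·13/6 + 1·2 + 2·1 + -1/3·-2 = 629/72
b_8 = -1/2·629/72 + 3/2·-59/36 + 1·13/6 + 2·2 + -1/3·1 = -143/144
b_9 = -1/2·-143/144 + 3/2·629/72 + 1·-59/36 + 2·13/6 + -1/3·2 = 4501/288
b_10 = -1/2·4501/288 + 3/2·-143/144 + 1·629/72 + 2·-59/36 + -1/3·13/6 = -877/192
b_11 = -1/2·-877/192 + 3/2·4501/288 + 1·-143/144 + 2·629/72 + -1/3·-59/36 = 147751/3456
b_12 = -1/2·147751/3456 + 3/2·-877/192 + 1·4501/288 + 2·-143/144 + -1/3·629/72 = -120941/6912
b_13 = -1/2·-120941/6912 + 3/2·147751/3456 + 1·-877/192 + 2·4501/288 + -1/3·-143/144 = 460325/4608
b_14 = -1/2·460325/4608 + 3/2·-120941/6912 + 1·147751/3456 + 2·-877/192 + -1/3·4501/288 = -440407/9216
b_15 = -1/2·-440407/9216 + 3/2·460325/4608 + 1·-120941/6912 + 2·147751/3456 + -1/3·-877/192 = 13451767/55296
b_16 = -1/2·13451767/55296 + 3/2·-440407/9216 + 1·460325/4608 + 2·-120941/6912 + -1/3·147751/3456 = -47332247/331776
b_17 = -1/2·-47332247/331776 + 3/2·13451767/55296 + 1·-440407/9216 + 2·460325/4608 + -1/3·-120941/6912 = 14599943/24576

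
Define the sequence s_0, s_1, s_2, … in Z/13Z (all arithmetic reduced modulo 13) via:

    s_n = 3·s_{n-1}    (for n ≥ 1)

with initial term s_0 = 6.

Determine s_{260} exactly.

s_1 = 3·6 = 5
s_2 = 3·5 = 2
s_3 = 3·2 = 6
(s_3) = (6) = (s_0), so the sequence has period 3.
260 ≡ 2 (mod 3), hence s_260 = s_2 = 2.

2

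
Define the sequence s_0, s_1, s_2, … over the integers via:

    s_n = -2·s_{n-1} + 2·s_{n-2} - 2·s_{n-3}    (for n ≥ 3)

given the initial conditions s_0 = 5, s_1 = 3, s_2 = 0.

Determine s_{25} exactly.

-24069702912

s_3 = -2·0 + 2·3 + -2·5 = -4
s_4 = -2·-4 + 2·0 + -2·3 = 2
s_5 = -2·2 + 2·-4 + -2·0 = -12
s_6 = -2·-12 + 2·2 + -2·-4 = 36
s_7 = -2·36 + 2·-12 + -2·2 = -100
s_8 = -2·-100 + 2·36 + -2·-12 = 296
s_9 = -2·296 + 2·-100 + -2·36 = -864
s_10 = -2·-864 + 2·296 + -2·-100 = 2520
s_11 = -2·2520 + 2·-864 + -2·296 = -7360
s_12 = -2·-7360 + 2·2520 + -2·-864 = 21488
s_13 = -2·21488 + 2·-7360 + -2·2520 = -62736
s_14 = -2·-62736 + 2·21488 + -2·-7360 = 183168
s_15 = -2·183168 + 2·-62736 + -2·21488 = -534784
s_16 = -2·-534784 + 2·183168 + -2·-62736 = 1561376
s_17 = -2·1561376 + 2·-534784 + -2·183168 = -4558656
s_18 = -2·-4558656 + 2·1561376 + -2·-534784 = 13309632
s_19 = -2·13309632 + 2·-4558656 + -2·1561376 = -38859328
s_20 = -2·-38859328 + 2·13309632 + -2·-4558656 = 113455232
s_21 = -2·113455232 + 2·-38859328 + -2·13309632 = -331248384
s_22 = -2·-331248384 + 2·113455232 + -2·-38859328 = 967125888
s_23 = -2·967125888 + 2·-331248384 + -2·113455232 = -2823659008
s_24 = -2·-2823659008 + 2·967125888 + -2·-331248384 = 8244066560
s_25 = -2·8244066560 + 2·-2823659008 + -2·967125888 = -24069702912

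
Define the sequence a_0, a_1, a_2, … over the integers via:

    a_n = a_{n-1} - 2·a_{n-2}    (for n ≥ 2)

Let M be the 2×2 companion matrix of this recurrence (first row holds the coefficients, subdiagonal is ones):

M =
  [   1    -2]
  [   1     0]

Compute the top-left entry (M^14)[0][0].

-89

(M^14)[0][0] is the top entry after applying M 14 times to the unit state (1, 0). Equivalently it is h_{15} for the auxiliary sequence (h_n) obeying the same recurrence with h_1 = 1 and h_i = 0 for 0 ≤ i < 1:
h_2 = 1·1 + -2·0 = 1
h_3 = 1·1 + -2·1 = -1
h_4 = 1·-1 + -2·1 = -3
h_5 = 1·-3 + -2·-1 = -1
h_6 = 1·-1 + -2·-3 = 5
h_7 = 1·5 + -2·-1 = 7
h_8 = 1·7 + -2·5 = -3
h_9 = 1·-3 + -2·7 = -17
h_10 = 1·-17 + -2·-3 = -11
h_11 = 1·-11 + -2·-17 = 23
h_12 = 1·23 + -2·-11 = 45
h_13 = 1·45 + -2·23 = -1
h_14 = 1·-1 + -2·45 = -91
h_15 = 1·-91 + -2·-1 = -89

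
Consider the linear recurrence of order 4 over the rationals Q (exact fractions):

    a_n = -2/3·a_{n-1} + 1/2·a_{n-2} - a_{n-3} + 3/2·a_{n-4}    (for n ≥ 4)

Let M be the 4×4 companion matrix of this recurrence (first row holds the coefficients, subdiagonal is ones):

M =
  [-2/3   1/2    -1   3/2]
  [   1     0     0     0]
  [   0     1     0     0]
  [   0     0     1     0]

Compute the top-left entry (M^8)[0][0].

2779903/104976

(M^8)[0][0] is the top entry after applying M 8 times to the unit state (1, 0, 0, 0). Equivalently it is h_{11} for the auxiliary sequence (h_n) obeying the same recurrence with h_3 = 1 and h_i = 0 for 0 ≤ i < 3:
h_4 = -2/3·1 + 1/2·0 + -1·0 + 3/2·0 = -2/3
h_5 = -2/3·-2/3 + 1/2·1 + -1·0 + 3/2·0 = 17/18
h_6 = -2/3·17/18 + 1/2·-2/3 + -1·1 + 3/2·0 = -53/27
h_7 = -2/3·-53/27 + 1/2·17/18 + -1·-2/3 + 3/2·1 = 1279/324
h_8 = -2/3·1279/324 + 1/2·-53/27 + -1·17/18 + 3/2·-2/3 = -2701/486
h_9 = -2/3·-2701/486 + 1/2·1279/324 + -1·-53/27 + 3/2·17/18 = 52829/5832
h_10 = -2/3·52829/5832 + 1/2·-2701/486 + -1·1279/324 + 3/2·-53/27 = -137429/8748
h_11 = -2/3·-137429/8748 + 1/2·52829/5832 + -1·-2701/486 + 3/2·1279/324 = 2779903/104976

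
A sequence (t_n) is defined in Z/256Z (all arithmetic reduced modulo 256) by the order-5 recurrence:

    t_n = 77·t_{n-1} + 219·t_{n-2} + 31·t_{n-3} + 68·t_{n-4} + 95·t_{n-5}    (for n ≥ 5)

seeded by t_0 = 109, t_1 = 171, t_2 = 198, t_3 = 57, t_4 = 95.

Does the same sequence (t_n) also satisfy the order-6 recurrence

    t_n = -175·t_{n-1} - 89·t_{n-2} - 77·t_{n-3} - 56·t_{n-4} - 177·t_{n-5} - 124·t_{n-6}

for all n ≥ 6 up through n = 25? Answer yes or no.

yes

Terms t_0..t_25: 109, 171, 198, 57, 95, 47, 92, 0, 200, 9, 174, 101, 114, 95, 227, 192, 53, 56, 252, 92, 92, 111, 243, 36, 186, 203
n=6: candidate gives 92, actual t_6 = 92 ✓
n=7: candidate gives 0, actual t_7 = 0 ✓
n=8: candidate gives 200, actual t_8 = 200 ✓
n=9: candidate gives 9, actual t_9 = 9 ✓
n=10: candidate gives 174, actual t_10 = 174 ✓
n=11: candidate gives 101, actual t_11 = 101 ✓
n=12: candidate gives 114, actual t_12 = 114 ✓
n=13: candidate gives 95, actual t_13 = 95 ✓
n=14: candidate gives 227, actual t_14 = 227 ✓
n=15: candidate gives 192, actual t_15 = 192 ✓
n=16: candidate gives 53, actual t_16 = 53 ✓
n=17: candidate gives 56, actual t_17 = 56 ✓
n=18: candidate gives 252, actual t_18 = 252 ✓
n=19: candidate gives 92, actual t_19 = 92 ✓
n=20: candidate gives 92, actual t_20 = 92 ✓
n=21: candidate gives 111, actual t_21 = 111 ✓
n=22: candidate gives 243, actual t_22 = 243 ✓
n=23: candidate gives 36, actual t_23 = 36 ✓
n=24: candidate gives 186, actual t_24 = 186 ✓
n=25: candidate gives 203, actual t_25 = 203 ✓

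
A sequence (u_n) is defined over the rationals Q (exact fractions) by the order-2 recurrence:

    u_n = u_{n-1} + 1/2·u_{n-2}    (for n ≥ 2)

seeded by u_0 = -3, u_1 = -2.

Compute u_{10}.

-1295/32

u_2 = 1·-2 + 1/2·-3 = -7/2
u_3 = 1·-7/2 + 1/2·-2 = -9/2
u_4 = 1·-9/2 + 1/2·-7/2 = -25/4
u_5 = 1·-25/4 + 1/2·-9/2 = -17/2
u_6 = 1·-17/2 + 1/2·-25/4 = -93/8
u_7 = 1·-93/8 + 1/2·-17/2 = -127/8
u_8 = 1·-127/8 + 1/2·-93/8 = -347/16
u_9 = 1·-347/16 + 1/2·-127/8 = -237/8
u_10 = 1·-237/8 + 1/2·-347/16 = -1295/32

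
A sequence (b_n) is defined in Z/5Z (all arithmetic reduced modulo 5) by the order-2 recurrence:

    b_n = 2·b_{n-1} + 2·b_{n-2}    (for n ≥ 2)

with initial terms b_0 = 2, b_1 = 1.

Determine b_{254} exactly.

b_2 = 2·1 + 2·2 = 1
b_3 = 2·1 + 2·1 = 4
b_4 = 2·4 + 2·1 = 0
b_5 = 2·0 + 2·4 = 3
b_6 = 2·3 + 2·0 = 1
b_7 = 2·1 + 2·3 = 3
b_8 = 2·3 + 2·1 = 3
b_9 = 2·3 + 2·3 = 2
b_10 = 2·2 + 2·3 = 0
b_11 = 2·0 + 2·2 = 4
b_12 = 2·4 + 2·0 = 3
b_13 = 2·3 + 2·4 = 4
b_14 = 2·4 + 2·3 = 4
b_15 = 2·4 + 2·4 = 1
b_16 = 2·1 + 2·4 = 0
b_17 = 2·0 + 2·1 = 2
b_18 = 2·2 + 2·0 = 4
b_19 = 2·4 + 2·2 = 2
b_20 = 2·2 + 2·4 = 2
b_21 = 2·2 + 2·2 = 3
b_22 = 2·3 + 2·2 = 0
b_23 = 2·0 + 2·3 = 1
b_24 = 2·1 + 2·0 = 2
b_25 = 2·2 + 2·1 = 1
(b_24, b_25) = (2, 1) = (b_0, b_1), so the sequence has period 24.
254 ≡ 14 (mod 24), hence b_254 = b_14 = 4.

4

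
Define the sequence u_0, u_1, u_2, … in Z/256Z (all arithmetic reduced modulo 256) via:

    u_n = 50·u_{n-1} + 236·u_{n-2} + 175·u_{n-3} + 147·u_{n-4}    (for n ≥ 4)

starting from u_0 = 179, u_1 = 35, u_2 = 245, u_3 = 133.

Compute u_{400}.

u_4 = 50·133 + 236·245 + 175·35 + 147·179 = 140
u_5 = 50·140 + 236·133 + 175·245 + 147·35 = 136
u_6 = 50·136 + 236·140 + 175·133 + 147·245 = 58
u_7 = 50·58 + 236·136 + 175·140 + 147·133 = 199
u_8 = 50·199 + 236·58 + 175·136 + 147·140 = 178
u_9 = 50·178 + 236·199 + 175·58 + 147·136 = 246
Continuing the recurrence:
  u_10 = 123;  u_11 = 193;  u_12 = 118;  u_13 = 79;  u_14 = 198;  u_15 = 253
  u_16 = 181;  u_17 = 77;  u_18 = 139;  u_19 = 36;  u_20 = 190;  u_21 = 136
  u_22 = 37;  u_23 = 40;  u_24 = 254;  u_25 = 223;  u_26 = 77;  u_27 = 56
  u_28 = 55;  u_29 = 14;  u_30 = 239;  u_31 = 87;  u_32 = 121;  u_33 = 65
  u_34 = 244;  u_35 = 64;  u_36 = 90;  u_37 = 179;  u_38 = 202;  u_39 = 190
  u_40 = 95;  u_41 = 149;  u_42 = 142;  u_43 = 35;  u_44 = 38;  u_45 = 81
  u_46 = 81;  u_47 = 145;  u_48 = 47;  u_49 = 188;  u_50 = 174;  u_51 = 176
  u_52 = 73;  u_53 = 104;  u_54 = 214;  u_55 = 163;  u_56 = 33;  u_57 = 184
  u_58 = 171;  u_59 = 46;  u_60 = 91;  u_61 = 187;  u_62 = 13;  u_63 = 141
  u_64 = 156;  u_65 = 184;  u_66 = 154;  u_67 = 79;  u_68 = 194;  u_69 = 166
  u_70 = 179;  u_71 = 249;  u_72 = 134;  u_73 = 103;  u_74 = 166;  u_75 = 245
  u_76 = 61;  u_77 = 101;  u_78 = 195;  u_79 = 148;  u_80 = 190;  u_81 = 216
  u_82 = 125;  u_83 = 104;  u_84 = 78;  u_85 = 151;  u_86 = 69;  u_87 = 184
  u_88 = 143;  u_89 = 110;  u_90 = 183;  u_91 = 143;  u_92 = 241;  u_93 = 41
  u_94 = 4;  u_95 = 112;  u_96 = 250;  u_97 = 91;  u_98 = 26;  u_99 = 46
  u_100 = 183;  u_101 = 45;  u_102 = 222;  u_103 = 91;  u_104 = 70;  u_105 = 41
  u_106 = 57;  u_107 = 9;  u_108 = 135;  u_109 = 44;  u_110 = 238;  u_111 = 128
  u_112 = 1;  u_113 = 40;  u_114 = 230;  u_115 = 251;  u_116 = 249;  u_117 = 56
  u_118 = 35;  u_119 = 206;  u_120 = 195;  u_121 = 19;  u_122 = 101;  u_123 = 213
  u_124 = 172;  u_125 = 232;  u_126 = 122;  u_127 = 151;  u_128 = 82;  u_129 = 214
  u_130 = 171;  u_131 = 113;  u_132 = 22;  u_133 = 63;  u_134 = 6;  u_135 = 45
  u_136 = 5;  u_137 = 189;  u_138 = 187;  u_139 = 4;  u_140 = 62;  u_141 = 40
  u_142 = 21;  u_143 = 168;  u_144 = 30;  u_145 = 15;  u_146 = 125;  u_147 = 56
  u_148 = 167;  u_149 = 78;  u_150 = 63;  u_151 = 135;  u_152 = 169;  u_153 = 81
  u_154 = 20;  u_155 = 160;  u_156 = 26;  u_157 = 195;  u_158 = 234;  u_159 = 30
  u_160 = 207;  u_161 = 5;  u_162 = 174;  u_163 = 83;  u_164 = 230;  u_165 = 65
  u_166 = 97;  u_167 = 193;  u_168 = 159;  u_169 = 156;  u_170 = 174;  u_171 = 80
  u_172 = 249;  u_173 = 232;  u_174 = 118;  u_175 = 19;  u_176 = 17;  u_177 = 184
  u_178 = 91;  u_179 = 238;  u_180 = 235;  u_181 = 43;  u_182 = 253;  u_183 = 93
  u_184 = 188;  u_185 = 24;  u_186 = 218;  u_187 = 159;  u_188 = 98;  u_189 = 134
  u_190 = 99;  u_191 = 41;  u_192 = 38;  u_193 = 215;  u_194 = 230;  u_195 = 165
  u_196 = 13;  u_197 = 85;  u_198 = 115;  u_199 = 116;  u_200 = 62;  u_201 = 120
  u_202 = 237;  u_203 = 232;  u_204 = 110;  u_205 = 71;  u_206 = 245;  u_207 = 184
  u_208 = 127;  u_209 = 174;  u_210 = 135;  u_211 = 63;  u_212 = 161;  u_213 = 185
  u_214 = 36;  u_215 = 208;  u_216 = 186;  u_217 = 235;  u_218 = 58;  u_219 = 142
  u_220 = 167;  u_221 = 29;  u_222 = 254;  u_223 = 11;  u_224 = 6;  u_225 = 153
  u_226 = 201;  u_227 = 185;  u_228 = 119;  u_229 = 12;  u_230 = 238;  u_231 = 32
  u_232 = 49;  u_233 = 168;  u_234 = 134;  u_235 = 235;  u_236 = 105;  u_237 = 56
  u_238 = 83;  u_239 = 142;  u_240 = 211;  u_241 = 3;  u_242 = 213;  u_243 = 37
  u_244 = 204;  u_245 = 72;  u_246 = 186;  u_247 = 103;  u_248 = 242;  u_249 = 182
  u_250 = 219;  u_251 = 33;  u_252 = 182;  u_253 = 47;  u_254 = 70;  u_255 = 93
  u_256 = 85;  u_257 = 45;  u_258 = 235;  u_259 = 228;  u_260 = 190;  u_261 = 200
  u_262 = 5;  u_263 = 40;  u_264 = 62;  u_265 = 63;  u_266 = 173;  u_267 = 56
  u_268 = 23;  u_269 = 142;  u_270 = 143;  u_271 = 183;  u_272 = 217;  u_273 = 97
  u_274 = 52;  u_275 = 0;  u_276 = 218;  u_277 = 211;  u_278 = 10;  u_279 = 126
  u_280 = 63;  u_281 = 117;  u_282 = 206;  u_283 = 131;  u_284 = 166;  u_285 = 49
  u_286 = 113;  u_287 = 241;  u_288 = 15;  u_289 = 124;  u_290 = 174;  u_291 = 240
  u_292 = 169;  u_293 = 104;  u_294 = 22;  u_295 = 131;  u_296 = 1;  u_297 = 184
  u_298 = 11;  u_299 = 174;  u_300 = 123;  u_301 = 155;  u_302 = 237;  u_303 = 45
  u_304 = 220;  u_305 = 120;  u_306 = 26;  u_307 = 239;  u_308 = 2;  u_309 = 102
  u_310 = 19;  u_311 = 89;  u_312 = 198;  u_313 = 71;  u_314 = 38;  u_315 = 85
  u_316 = 221;  u_317 = 69;  u_318 = 35;  u_319 = 84;  u_320 = 190;  u_321 = 24
  u_322 = 93;  u_323 = 104;  u_324 = 142;  u_325 = 247;  u_326 = 165;  u_327 = 184
  u_328 = 111;  u_329 = 238;  u_330 = 87;  u_331 = 239;  u_332 = 81;  u_333 = 73
  u_334 = 68;  u_335 = 48;  u_336 = 122;  u_337 = 123;  u_338 = 90;  u_339 = 238
  u_340 = 151;  u_341 = 13;  u_342 = 30;  u_343 = 187;  u_344 = 198;  u_345 = 9
  u_346 = 89;  u_347 = 105;  u_348 = 103;  u_349 = 236;  u_350 = 238;  u_351 = 192
  u_352 = 97;  u_353 = 40;  u_354 = 38;  u_355 = 219;  u_356 = 217;  u_357 = 56
  u_358 = 131;  u_359 = 78;  u_360 = 227;  u_361 = 243;  u_362 = 69;  u_363 = 117
  u_364 = 236;  u_365 = 168;  u_366 = 250;  u_367 = 55;  u_368 = 146;  u_369 = 150
  u_370 = 11;  u_371 = 209;  u_372 = 86;  u_373 = 31;  u_374 = 134;  u_375 = 141
  u_376 = 165;  u_377 = 157;  u_378 = 27;  u_379 = 196;  u_380 = 62;  u_381 = 104
  u_382 = 245;  u_383 = 168;  u_384 = 94;  u_385 = 111;  u_386 = 221;  u_387 = 56
  u_388 = 135;  u_389 = 206;  u_390 = 223;  u_391 = 231;  u_392 = 9;  u_393 = 113
  u_394 = 84;  u_395 = 96;  u_396 = 154;  u_397 = 227;  u_398 = 42
u_399 = 50·42 + 236·227 + 175·154 + 147·96 = 222
u_400 = 50·222 + 236·42 + 175·227 + 147·154 = 175

175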